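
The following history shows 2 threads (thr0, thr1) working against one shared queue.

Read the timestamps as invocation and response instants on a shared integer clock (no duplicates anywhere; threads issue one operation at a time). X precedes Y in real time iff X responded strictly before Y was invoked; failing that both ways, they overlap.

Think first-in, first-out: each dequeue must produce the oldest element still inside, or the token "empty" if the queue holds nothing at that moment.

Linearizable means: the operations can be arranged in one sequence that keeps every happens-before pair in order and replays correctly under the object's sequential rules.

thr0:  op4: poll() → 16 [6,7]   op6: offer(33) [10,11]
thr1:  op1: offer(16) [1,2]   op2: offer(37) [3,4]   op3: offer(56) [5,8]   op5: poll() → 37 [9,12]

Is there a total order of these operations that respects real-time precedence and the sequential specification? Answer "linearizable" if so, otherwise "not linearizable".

linearizable

a witness: op1, op2, op3, op4, op5, op6
step 1: op1 offer(16) — queue <16>
step 2: op2 offer(37) — queue <16,37>
step 3: op3 offer(56) — queue <16,37,56>
step 4: op4 poll() → 16 — queue <37,56>
step 5: op5 poll() → 37 — queue <56>
step 6: op6 offer(33) — queue <56,33>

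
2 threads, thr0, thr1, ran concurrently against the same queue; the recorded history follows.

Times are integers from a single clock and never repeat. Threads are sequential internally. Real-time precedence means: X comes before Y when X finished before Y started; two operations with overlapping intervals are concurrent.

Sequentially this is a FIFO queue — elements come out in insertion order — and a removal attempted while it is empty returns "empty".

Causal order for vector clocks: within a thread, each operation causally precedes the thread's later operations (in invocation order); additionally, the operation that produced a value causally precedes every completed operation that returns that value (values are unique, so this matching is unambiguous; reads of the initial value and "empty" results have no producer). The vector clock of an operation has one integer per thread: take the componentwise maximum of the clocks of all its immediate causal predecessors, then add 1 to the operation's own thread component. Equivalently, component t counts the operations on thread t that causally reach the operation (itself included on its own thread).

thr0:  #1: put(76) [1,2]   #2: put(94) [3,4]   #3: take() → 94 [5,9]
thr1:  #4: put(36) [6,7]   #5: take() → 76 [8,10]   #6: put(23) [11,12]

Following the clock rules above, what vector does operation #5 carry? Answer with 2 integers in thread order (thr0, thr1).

no predecessors for #4 (invoked 6): thr1 increments from zero → (0, 1)
no predecessors for #1 (invoked 1): thr0 increments from zero → (1, 0)
merge at #2 (invoked 3): VC(#1)=(1, 0), own-thread bump on thr0 → (2, 0)
merge at #5 (invoked 8): VC(#1)=(1, 0), VC(#4)=(0, 1), own-thread bump on thr1 → (1, 2)
merge at #3 (invoked 5): VC(#2)=(2, 0), own-thread bump on thr0 → (3, 0)
merge at #6 (invoked 11): VC(#5)=(1, 2), own-thread bump on thr1 → (1, 3)
target: VC(#5) = (1, 2)

(1, 2)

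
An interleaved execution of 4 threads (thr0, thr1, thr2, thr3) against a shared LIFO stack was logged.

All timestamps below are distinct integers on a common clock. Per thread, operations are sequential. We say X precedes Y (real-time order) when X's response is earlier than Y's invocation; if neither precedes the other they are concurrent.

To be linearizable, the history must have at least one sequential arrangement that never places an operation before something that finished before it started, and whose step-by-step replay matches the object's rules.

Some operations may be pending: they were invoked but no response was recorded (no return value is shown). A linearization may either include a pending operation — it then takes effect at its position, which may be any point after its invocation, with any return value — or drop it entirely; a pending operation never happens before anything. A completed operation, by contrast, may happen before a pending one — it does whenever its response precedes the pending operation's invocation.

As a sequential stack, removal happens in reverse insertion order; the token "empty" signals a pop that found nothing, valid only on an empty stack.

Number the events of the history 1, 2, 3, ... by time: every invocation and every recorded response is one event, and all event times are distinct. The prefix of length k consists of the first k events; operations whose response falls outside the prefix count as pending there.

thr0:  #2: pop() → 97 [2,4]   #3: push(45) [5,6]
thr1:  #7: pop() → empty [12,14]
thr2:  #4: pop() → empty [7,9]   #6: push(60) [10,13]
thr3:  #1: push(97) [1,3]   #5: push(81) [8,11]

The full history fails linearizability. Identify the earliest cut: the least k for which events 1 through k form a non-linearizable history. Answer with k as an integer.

9

a valid linearization of events 1..8 exists, for instance #1, #2, #3:
1. #1 push(97), leaving stack <97>
2. #2 pop() → 97, leaving stack <>
3. #3 push(45), leaving stack <45>
include event 9 — #4 responding at 9 — and every candidate order breaks
including or dropping the 1 pending operation (#5) in any combination fails
one such order, #1, #2, #3, #4 (pending dropped), breaks at step 4 where #4 pop() → empty is illegal
one such order, #2, #1, #3, #4 (pending dropped), breaks at step 1 where #2 pop() → 97 is illegal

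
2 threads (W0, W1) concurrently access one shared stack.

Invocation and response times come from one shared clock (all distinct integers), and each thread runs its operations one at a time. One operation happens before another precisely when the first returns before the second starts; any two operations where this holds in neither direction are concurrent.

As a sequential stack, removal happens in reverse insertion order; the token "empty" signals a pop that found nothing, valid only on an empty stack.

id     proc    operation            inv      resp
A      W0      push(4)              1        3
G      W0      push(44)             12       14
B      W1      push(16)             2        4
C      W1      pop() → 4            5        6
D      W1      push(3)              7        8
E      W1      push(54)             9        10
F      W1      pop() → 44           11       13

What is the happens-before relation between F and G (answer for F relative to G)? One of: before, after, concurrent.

F spans [11,13], G spans [12,14]
the intervals overlap in both directions

concurrent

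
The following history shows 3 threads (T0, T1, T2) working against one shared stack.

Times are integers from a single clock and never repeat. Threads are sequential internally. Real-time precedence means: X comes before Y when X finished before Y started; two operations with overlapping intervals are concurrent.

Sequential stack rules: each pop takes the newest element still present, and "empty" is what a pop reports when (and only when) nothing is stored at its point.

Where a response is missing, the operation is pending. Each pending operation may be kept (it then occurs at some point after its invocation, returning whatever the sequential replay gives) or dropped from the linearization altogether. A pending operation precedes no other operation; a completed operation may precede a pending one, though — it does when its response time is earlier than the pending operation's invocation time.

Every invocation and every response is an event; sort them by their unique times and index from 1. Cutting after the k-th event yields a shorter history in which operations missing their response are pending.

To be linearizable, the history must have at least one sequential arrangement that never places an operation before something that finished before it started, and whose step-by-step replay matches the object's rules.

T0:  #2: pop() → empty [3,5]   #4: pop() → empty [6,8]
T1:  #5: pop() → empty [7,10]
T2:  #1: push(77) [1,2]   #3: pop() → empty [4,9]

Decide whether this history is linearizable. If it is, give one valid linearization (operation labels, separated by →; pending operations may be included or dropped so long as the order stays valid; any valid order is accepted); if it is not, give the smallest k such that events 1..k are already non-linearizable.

events 1..8 are fine; event 9 — the response of #3 at time 9 — makes the prefix non-linearizable
no legal order exists: 3 real-time-consistent candidates over 4 completed stack operations, all rejected
every completion of the 1 pending operation (#5) was checked; none linearizes
e.g. #1, #2, #3, #4 (pending dropped): illegal at step 2, since #2 pop() → empty cannot apply there
e.g. #1, #2, #4, #3 (pending dropped): illegal at step 2, since #2 pop() → empty cannot apply there

not linearizable — minimal violating prefix: 9 events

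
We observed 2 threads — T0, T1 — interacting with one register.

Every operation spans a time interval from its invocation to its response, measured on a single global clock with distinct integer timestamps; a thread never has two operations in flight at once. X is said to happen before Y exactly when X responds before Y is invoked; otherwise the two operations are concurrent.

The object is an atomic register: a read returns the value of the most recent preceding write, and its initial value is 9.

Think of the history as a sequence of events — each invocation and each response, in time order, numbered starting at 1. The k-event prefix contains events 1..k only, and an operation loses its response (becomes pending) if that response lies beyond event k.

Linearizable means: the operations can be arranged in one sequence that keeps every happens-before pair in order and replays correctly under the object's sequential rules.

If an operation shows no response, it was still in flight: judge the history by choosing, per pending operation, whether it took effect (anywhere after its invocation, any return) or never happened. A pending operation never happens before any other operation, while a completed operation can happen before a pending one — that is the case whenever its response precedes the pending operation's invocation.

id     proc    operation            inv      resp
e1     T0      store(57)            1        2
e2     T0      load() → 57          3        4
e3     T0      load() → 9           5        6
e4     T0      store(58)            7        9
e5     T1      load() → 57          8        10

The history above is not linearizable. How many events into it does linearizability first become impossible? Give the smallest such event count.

a valid linearization of events 1..5 exists, for instance e1, e2:
step 1: e1 store(57) — value 57
step 2: e2 load() → 57 — value 57
include event 6 — e3 responding at 6 — and every candidate order breaks
one such order, e1, e2, e3, breaks at step 3 where e3 load() → 9 is illegal

6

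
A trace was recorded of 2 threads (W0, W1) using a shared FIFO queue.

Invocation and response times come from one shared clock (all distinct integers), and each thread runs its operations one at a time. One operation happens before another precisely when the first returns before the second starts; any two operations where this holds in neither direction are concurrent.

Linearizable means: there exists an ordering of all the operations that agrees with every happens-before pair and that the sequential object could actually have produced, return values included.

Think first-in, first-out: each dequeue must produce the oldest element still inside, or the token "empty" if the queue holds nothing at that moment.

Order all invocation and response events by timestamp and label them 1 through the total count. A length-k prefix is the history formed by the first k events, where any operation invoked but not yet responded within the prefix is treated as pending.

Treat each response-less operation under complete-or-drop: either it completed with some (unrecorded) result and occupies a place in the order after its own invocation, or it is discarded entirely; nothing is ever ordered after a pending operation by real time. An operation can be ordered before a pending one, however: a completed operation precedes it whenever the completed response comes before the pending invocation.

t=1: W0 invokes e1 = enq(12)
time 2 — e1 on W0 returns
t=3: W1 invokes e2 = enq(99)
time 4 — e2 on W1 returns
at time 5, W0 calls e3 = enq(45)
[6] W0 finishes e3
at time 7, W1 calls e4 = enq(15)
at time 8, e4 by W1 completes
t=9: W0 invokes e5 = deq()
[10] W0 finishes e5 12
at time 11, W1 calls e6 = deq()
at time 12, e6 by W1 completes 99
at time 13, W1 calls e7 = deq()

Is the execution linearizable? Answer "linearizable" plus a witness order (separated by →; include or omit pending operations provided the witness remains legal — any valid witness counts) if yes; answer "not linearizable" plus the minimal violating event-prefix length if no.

step 1: e1 enq(12) — queue <12>
step 2: e2 enq(99) — queue <12,99>
step 3: e3 enq(45) — queue <12,99,45>
step 4: e4 enq(15) — queue <12,99,45,15>
step 5: e5 deq() → 12 — queue <99,45,15>
step 6: e6 deq() → 99 — queue <45,15>

linearizable — witness: e1 → e2 → e3 → e4 → e5 → e6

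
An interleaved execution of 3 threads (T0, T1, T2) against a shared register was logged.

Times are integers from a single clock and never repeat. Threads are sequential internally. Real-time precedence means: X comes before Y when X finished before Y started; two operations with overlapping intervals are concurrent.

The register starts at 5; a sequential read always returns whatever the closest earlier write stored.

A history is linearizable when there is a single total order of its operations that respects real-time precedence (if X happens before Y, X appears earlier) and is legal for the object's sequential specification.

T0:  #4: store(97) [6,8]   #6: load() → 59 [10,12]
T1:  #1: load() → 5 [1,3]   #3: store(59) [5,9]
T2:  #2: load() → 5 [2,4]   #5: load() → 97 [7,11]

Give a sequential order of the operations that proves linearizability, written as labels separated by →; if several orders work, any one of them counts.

step 1: #1 load() → 5 — value 5
step 2: #2 load() → 5 — value 5
step 3: #4 store(97) — value 97
step 4: #5 load() → 97 — value 97
step 5: #3 store(59) — value 59
step 6: #6 load() → 59 — value 59

#1 → #2 → #4 → #5 → #3 → #6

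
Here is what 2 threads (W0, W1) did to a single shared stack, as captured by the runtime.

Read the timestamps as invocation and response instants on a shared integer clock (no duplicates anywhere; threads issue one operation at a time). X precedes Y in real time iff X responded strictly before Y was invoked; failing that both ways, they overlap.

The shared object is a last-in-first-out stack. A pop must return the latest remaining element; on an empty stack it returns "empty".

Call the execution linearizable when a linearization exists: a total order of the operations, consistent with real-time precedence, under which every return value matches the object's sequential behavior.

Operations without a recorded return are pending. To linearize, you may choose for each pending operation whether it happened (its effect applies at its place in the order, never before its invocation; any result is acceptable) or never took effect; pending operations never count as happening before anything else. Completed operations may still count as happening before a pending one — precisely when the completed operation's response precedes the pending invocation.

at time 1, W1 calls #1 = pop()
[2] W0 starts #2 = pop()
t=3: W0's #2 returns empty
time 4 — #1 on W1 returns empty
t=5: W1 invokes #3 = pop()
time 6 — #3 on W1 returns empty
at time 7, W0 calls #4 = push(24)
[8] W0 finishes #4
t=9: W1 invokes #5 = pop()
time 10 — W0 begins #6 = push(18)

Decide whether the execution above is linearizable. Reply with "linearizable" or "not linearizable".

linearizable

a witness: #1, #2, #3, #4
step 1: #1 pop() → empty — stack <>
step 2: #2 pop() → empty — stack <>
step 3: #3 pop() → empty — stack <>
step 4: #4 push(24) — stack <24>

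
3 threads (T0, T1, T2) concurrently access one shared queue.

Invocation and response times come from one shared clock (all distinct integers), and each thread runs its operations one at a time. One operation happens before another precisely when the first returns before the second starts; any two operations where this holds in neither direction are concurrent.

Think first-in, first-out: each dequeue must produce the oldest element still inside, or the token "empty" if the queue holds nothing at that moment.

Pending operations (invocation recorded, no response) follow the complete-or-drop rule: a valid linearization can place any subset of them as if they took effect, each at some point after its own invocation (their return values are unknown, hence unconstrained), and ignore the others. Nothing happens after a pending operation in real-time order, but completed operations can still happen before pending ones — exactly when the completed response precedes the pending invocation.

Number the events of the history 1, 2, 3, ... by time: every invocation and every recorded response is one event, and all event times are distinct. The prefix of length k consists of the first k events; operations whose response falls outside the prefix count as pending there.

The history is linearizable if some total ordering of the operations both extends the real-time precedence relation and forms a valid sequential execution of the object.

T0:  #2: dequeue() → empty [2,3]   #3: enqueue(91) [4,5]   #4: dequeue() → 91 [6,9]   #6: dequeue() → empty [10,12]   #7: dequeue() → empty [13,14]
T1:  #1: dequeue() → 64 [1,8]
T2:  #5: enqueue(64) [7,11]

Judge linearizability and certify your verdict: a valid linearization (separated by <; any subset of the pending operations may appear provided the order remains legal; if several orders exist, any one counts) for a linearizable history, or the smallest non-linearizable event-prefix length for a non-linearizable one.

step 1: #2 dequeue() → empty — queue <>
step 2: #3 enqueue(91) — queue <91>
step 3: #4 dequeue() → 91 — queue <>
step 4: #5 enqueue(64) — queue <64>
step 5: #1 dequeue() → 64 — queue <>
step 6: #6 dequeue() → empty — queue <>
step 7: #7 dequeue() → empty — queue <>

linearizable — witness: #2 < #3 < #4 < #5 < #1 < #6 < #7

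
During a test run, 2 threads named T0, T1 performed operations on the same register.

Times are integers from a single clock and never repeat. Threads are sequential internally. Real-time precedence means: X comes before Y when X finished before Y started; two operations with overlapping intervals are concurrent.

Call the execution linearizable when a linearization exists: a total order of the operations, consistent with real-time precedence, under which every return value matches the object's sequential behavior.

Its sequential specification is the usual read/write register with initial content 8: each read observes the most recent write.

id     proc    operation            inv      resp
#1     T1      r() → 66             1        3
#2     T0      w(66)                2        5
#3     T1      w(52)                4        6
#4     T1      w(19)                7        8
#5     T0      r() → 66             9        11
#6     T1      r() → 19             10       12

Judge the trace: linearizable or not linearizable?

not linearizable

through event 10 a valid linearization exists; event 11 (#5 responding at time 11) ends that
real-time-consistent orders of the 5 completed operations: 3 — all fail the register replay
every completion of the 1 pending operation (#6) was checked; none linearizes
for example #1, #2, #3, #4, #5 (pending dropped) fails at step 1: #1 r() → 66 is not legal there
for example #1, #3, #2, #4, #5 (pending dropped) fails at step 1: #1 r() → 66 is not legal there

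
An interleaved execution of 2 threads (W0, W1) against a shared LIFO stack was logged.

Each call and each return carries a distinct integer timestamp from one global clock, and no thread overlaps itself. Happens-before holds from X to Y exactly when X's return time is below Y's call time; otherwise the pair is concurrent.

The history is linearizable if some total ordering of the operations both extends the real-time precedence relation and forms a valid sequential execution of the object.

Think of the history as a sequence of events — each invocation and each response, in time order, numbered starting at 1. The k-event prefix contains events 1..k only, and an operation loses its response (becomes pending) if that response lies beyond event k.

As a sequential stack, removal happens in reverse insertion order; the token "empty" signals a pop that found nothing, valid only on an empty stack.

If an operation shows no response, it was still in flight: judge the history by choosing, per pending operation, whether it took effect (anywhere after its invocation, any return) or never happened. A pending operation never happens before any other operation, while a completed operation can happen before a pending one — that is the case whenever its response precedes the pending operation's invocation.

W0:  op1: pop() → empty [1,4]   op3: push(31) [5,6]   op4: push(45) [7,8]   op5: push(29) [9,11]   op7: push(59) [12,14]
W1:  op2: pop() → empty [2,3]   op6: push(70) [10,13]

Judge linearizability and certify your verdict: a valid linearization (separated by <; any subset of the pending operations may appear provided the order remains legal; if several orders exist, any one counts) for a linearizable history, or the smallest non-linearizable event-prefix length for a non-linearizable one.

after step 1 (op1 pop() → empty): stack <>
after step 2 (op2 pop() → empty): stack <>
after step 3 (op3 push(31)): stack <31>
after step 4 (op4 push(45)): stack <31,45>
after step 5 (op5 push(29)): stack <31,45,29>
after step 6 (op6 push(70)): stack <31,45,29,70>
after step 7 (op7 push(59)): stack <31,45,29,70,59>

linearizable — witness: op1 < op2 < op3 < op4 < op5 < op6 < op7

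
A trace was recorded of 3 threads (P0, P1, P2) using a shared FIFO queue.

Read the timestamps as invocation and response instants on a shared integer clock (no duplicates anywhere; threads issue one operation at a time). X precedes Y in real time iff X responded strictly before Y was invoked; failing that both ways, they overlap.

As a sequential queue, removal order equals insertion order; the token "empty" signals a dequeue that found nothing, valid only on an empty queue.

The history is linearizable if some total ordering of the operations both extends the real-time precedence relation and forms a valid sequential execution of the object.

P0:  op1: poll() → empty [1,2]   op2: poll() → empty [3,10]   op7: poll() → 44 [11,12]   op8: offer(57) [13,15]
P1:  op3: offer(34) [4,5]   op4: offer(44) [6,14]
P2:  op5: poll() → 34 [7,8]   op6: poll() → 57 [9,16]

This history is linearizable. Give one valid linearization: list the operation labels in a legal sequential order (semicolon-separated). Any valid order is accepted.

op1; op2; op3; op4; op5; op7; op8; op6

1. op1 poll() → empty, leaving queue <>
2. op2 poll() → empty, leaving queue <>
3. op3 offer(34), leaving queue <34>
4. op4 offer(44), leaving queue <34,44>
5. op5 poll() → 34, leaving queue <44>
6. op7 poll() → 44, leaving queue <>
7. op8 offer(57), leaving queue <57>
8. op6 poll() → 57, leaving queue <>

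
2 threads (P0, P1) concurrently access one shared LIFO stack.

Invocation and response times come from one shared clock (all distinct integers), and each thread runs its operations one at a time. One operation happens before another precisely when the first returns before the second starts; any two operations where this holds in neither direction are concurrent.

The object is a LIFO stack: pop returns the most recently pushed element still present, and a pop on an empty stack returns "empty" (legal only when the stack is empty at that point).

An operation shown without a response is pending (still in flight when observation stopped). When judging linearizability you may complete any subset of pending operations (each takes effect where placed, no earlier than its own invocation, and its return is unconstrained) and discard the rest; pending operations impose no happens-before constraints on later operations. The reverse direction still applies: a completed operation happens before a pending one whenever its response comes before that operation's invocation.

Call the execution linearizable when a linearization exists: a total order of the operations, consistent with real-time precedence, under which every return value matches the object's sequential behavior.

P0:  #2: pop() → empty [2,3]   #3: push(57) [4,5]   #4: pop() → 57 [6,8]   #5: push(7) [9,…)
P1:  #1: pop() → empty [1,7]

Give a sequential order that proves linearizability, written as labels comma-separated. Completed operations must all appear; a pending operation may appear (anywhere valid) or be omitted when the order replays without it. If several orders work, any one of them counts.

after step 1 (#1 pop() → empty): stack <>
after step 2 (#2 pop() → empty): stack <>
after step 3 (#3 push(57)): stack <57>
after step 4 (#4 pop() → 57): stack <>

#1, #2, #3, #4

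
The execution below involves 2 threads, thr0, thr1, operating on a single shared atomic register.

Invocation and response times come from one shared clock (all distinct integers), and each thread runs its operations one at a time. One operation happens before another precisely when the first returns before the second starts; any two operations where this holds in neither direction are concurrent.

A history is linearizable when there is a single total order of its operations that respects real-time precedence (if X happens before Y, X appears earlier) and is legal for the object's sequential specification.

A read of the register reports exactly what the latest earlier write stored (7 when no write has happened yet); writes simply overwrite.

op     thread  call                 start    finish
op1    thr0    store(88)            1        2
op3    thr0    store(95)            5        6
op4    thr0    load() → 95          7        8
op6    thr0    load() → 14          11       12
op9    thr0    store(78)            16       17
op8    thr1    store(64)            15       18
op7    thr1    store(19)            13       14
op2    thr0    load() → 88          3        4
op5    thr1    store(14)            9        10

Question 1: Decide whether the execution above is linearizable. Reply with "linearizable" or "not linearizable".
linearizable

a witness: op1, op2, op3, op4, op5, op6, op7, op8, op9
after step 1 (op1 store(88)): value 88
after step 2 (op2 load() → 88): value 88
after step 3 (op3 store(95)): value 95
after step 4 (op4 load() → 95): value 95
after step 5 (op5 store(14)): value 14
after step 6 (op6 load() → 14): value 14
after step 7 (op7 store(19)): value 19
after step 8 (op8 store(64)): value 64
after step 9 (op9 store(78)): value 78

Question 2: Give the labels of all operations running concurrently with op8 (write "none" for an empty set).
op9

concurrent with op8 ([15,18]): every op whose interval crosses 15..18
op1 [1,2]: before
op2 [3,4]: before
op3 [5,6]: before
op4 [7,8]: before
op5 [9,10]: before
op6 [11,12]: before
op7 [13,14]: before
op9 [16,17]: concurrent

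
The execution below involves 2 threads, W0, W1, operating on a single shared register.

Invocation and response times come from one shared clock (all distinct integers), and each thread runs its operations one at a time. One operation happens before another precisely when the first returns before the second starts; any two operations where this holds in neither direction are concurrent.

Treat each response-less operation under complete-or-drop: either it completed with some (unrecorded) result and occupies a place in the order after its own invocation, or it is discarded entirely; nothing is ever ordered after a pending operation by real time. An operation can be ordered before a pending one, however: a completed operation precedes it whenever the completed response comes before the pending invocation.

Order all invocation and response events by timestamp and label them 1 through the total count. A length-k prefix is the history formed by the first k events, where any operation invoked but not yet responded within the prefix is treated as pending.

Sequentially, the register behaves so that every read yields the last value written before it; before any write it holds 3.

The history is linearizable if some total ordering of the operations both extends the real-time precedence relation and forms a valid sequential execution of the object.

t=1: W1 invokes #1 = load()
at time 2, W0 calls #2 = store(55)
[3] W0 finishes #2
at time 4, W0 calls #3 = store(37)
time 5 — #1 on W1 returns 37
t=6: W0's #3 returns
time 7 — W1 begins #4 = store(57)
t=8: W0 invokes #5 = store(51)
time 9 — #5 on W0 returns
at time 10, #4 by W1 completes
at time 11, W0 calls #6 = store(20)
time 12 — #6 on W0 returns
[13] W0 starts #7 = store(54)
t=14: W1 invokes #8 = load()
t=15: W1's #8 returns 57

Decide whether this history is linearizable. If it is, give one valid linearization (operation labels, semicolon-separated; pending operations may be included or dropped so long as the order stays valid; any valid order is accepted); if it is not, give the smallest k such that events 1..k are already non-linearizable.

not linearizable — minimal violating prefix: 15 events

through event 14 a valid linearization exists; event 15 (#8 responding at time 15) ends that
no legal order exists: 6 real-time-consistent candidates over 7 completed register operations, all rejected
every completion of the 1 pending operation (#7) was checked; none linearizes
one such order, #1, #2, #3, #4, #5, #6, #8 (pending dropped), breaks at step 1 where #1 load() → 37 is illegal
one such order, #1, #2, #3, #5, #4, #6, #8 (pending dropped), breaks at step 1 where #1 load() → 37 is illegal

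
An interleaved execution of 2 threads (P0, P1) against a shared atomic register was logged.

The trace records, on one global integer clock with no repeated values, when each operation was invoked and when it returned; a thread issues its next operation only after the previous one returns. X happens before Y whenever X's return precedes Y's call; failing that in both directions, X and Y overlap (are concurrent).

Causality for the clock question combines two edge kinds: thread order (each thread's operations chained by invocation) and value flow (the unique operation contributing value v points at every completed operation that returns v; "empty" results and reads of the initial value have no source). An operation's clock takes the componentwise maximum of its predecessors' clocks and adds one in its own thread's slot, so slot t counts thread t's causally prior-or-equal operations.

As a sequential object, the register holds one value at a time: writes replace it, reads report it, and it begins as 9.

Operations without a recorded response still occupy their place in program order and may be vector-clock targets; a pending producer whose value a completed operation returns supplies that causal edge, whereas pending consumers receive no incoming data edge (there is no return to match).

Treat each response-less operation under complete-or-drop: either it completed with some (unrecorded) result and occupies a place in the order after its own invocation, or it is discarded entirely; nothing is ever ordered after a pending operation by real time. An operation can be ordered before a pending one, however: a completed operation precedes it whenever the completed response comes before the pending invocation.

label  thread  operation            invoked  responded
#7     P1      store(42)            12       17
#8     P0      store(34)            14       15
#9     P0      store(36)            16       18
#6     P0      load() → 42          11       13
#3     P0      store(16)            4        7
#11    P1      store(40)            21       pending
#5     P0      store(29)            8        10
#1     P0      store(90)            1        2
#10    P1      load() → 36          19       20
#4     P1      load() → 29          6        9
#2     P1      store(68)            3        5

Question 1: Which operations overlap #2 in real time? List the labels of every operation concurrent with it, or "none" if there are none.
concurrent with #2 ([3,5]): every op whose interval crosses 3..5
#1 [1,2]: before
#3 [4,7]: concurrent
#4 [6,9]: after
#5 [8,10]: after
#6 [11,13]: after
#7 [12,17]: after
#8 [14,15]: after
#9 [16,18]: after
#10 [19,20]: after
#11 [21,…): after

#3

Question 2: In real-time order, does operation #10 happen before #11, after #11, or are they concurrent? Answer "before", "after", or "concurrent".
#10 spans [19,20], #11 spans [21,…)
resp(#10)=20 < inv(#11)=21

before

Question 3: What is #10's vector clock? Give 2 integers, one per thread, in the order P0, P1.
no predecessors for #2 (invoked 3): P1 increments from zero → (0, 1)
no predecessors for #1 (invoked 1): P0 increments from zero → (1, 0)
#3 (invocation 4): componentwise max over VC(#1)=(1, 0), +1 at P0, giving (2, 0)
#5 (invocation 8): componentwise max over VC(#3)=(2, 0), +1 at P0, giving (3, 0)
#4 (invocation 6): componentwise max over VC(#2)=(0, 1), VC(#5)=(3, 0), +1 at P1, giving (3, 2)
#7 (invocation 12): componentwise max over VC(#4)=(3, 2), +1 at P1, giving (3, 3)
#6 (invocation 11): componentwise max over VC(#5)=(3, 0), VC(#7)=(3, 3), +1 at P0, giving (4, 3)
#8 (invocation 14): componentwise max over VC(#6)=(4, 3), +1 at P0, giving (5, 3)
#9 (invocation 16): componentwise max over VC(#8)=(5, 3), +1 at P0, giving (6, 3)
#10 (invocation 19): componentwise max over VC(#7)=(3, 3), VC(#9)=(6, 3), +1 at P1, giving (6, 4)
#11 (invocation 21): componentwise max over VC(#10)=(6, 4), +1 at P1, giving (6, 5)
target: VC(#10) = (6, 4)

(6, 4)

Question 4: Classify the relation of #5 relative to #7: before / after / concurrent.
#5 spans [8,10], #7 spans [12,17]
resp(#5)=10 < inv(#7)=12

before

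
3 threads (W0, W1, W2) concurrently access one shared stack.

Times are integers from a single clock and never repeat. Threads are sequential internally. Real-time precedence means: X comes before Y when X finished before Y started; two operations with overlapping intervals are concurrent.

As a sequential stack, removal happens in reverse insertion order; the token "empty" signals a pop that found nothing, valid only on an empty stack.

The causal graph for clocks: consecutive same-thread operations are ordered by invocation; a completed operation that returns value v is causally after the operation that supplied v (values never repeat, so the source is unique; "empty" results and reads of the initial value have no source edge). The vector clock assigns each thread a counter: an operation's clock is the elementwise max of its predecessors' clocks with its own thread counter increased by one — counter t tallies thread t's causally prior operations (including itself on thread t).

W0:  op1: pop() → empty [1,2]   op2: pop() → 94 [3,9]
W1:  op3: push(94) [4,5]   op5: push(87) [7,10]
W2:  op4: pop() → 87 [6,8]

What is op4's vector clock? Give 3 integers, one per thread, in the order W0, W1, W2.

(0, 2, 1)

root op op3, invoked 4: fresh clock plus W1's own tick → (0, 1, 0)
root op op1, invoked 1: fresh clock plus W0's own tick → (1, 0, 0)
op5, invoked 7, takes VC(op3)=(0, 1, 0) under max, adds 1 for W1 → (0, 2, 0)
op4, invoked 6, takes VC(op5)=(0, 2, 0) under max, adds 1 for W2 → (0, 2, 1)
op2, invoked 3, takes VC(op1)=(1, 0, 0), VC(op3)=(0, 1, 0) under max, adds 1 for W0 → (2, 1, 0)
target: VC(op4) = (0, 2, 1)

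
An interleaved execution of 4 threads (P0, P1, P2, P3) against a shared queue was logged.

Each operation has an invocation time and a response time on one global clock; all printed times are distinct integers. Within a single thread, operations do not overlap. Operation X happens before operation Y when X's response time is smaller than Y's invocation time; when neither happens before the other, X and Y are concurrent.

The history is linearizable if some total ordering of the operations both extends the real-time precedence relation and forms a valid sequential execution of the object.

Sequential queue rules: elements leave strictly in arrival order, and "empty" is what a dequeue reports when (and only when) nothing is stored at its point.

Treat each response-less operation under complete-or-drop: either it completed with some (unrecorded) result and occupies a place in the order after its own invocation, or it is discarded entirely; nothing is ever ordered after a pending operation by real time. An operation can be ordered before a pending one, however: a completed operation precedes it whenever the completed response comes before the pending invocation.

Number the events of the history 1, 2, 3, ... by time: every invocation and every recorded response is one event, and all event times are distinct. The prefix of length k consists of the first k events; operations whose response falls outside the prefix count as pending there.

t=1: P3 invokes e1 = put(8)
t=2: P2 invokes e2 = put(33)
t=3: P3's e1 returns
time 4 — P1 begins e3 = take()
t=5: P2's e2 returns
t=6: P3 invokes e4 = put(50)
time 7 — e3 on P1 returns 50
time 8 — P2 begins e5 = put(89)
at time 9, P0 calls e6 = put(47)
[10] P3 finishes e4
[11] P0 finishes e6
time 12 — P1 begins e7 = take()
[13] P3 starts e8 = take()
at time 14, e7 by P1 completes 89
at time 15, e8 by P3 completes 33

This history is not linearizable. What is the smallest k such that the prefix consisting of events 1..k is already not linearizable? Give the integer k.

events 1..6 are linearizable; a witness order is e1, e2:
step 1: e1 put(8) — queue <8>
step 2: e2 put(33) — queue <8,33>
include event 7 — e3 responding at 7 — and every candidate order breaks
no escape via the 1 pending operation (e4): every completion choice fails
take e1, e2, e3 (pending dropped): step 3 already fails, because e3 take() → 50 cannot occur there
take e1, e3, e2 (pending dropped): step 2 already fails, because e3 take() → 50 cannot occur there

7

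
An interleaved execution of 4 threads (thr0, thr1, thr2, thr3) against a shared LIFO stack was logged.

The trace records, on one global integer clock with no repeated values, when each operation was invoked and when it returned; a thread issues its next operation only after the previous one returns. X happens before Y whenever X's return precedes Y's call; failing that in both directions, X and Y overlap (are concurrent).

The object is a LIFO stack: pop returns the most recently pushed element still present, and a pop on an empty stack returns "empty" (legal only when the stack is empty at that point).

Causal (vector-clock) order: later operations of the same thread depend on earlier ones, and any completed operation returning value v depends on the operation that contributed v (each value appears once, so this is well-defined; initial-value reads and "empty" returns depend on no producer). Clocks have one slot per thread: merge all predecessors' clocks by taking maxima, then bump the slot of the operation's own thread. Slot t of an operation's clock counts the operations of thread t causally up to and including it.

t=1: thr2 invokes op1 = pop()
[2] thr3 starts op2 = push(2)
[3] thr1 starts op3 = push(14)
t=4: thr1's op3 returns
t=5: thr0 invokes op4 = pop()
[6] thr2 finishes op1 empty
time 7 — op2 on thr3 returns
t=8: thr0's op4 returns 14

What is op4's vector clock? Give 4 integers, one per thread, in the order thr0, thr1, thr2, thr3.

op2 (invocation 2): nothing precedes it; thr3's component alone gives (0, 0, 0, 1)
op1 (invocation 1): nothing precedes it; thr2's component alone gives (0, 0, 1, 0)
op3 (invocation 3): nothing precedes it; thr1's component alone gives (0, 1, 0, 0)
from VC(op3)=(0, 1, 0, 0), op4 (invoked 5) maxes components and bumps thr0 → (1, 1, 0, 0)
target: VC(op4) = (1, 1, 0, 0)

(1, 1, 0, 0)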